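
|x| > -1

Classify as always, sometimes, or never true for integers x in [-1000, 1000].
An absolute value is never negative, so the left side is ≥ 0 for every x, while the right side is -1. Tightest case in [-1000, 1000] is x = 0:
x = 0: LHS = |0| = 0; 0 > -1 — holds
Hence LHS − RHS is never zero or negative, i.e. LHS > RHS throughout, so the relation holds for every integer in [-1000, 1000].

No counterexample exists.

Answer: Always true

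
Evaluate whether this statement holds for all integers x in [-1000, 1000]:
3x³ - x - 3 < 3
The claim fails at x = 2:
x = 2: LHS = 3·2³ - 2 - 3 = 19; 19 < 3 — FAILS

Because a single integer refutes it, the statement is false.

Answer: False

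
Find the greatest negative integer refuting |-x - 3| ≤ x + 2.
Testing negative integers from -1 downward:
x = -1: LHS = |-(-1) - 3| = |-2| = 2, RHS = (-1) + 2 = 1; 2 ≤ 1 — FAILS  ← closest negative counterexample to 0

Answer: x = -1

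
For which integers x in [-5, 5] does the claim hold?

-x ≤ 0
Holds for: {0, 1, 2, 3, 4, 5}
Fails for: {-5, -4, -3, -2, -1}

Answer: {0, 1, 2, 3, 4, 5}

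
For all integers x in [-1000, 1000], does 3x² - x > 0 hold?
The claim fails at x = 0:
x = 0: LHS = 3·0² - 0 = 0; 0 > 0 — FAILS

Because a single integer refutes it, the statement is false.

Answer: False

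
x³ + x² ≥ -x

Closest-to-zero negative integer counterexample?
Testing negative integers from -1 downward:
x = -1: LHS = (-1)³ + (-1)² = 0, RHS = -(-1) = 1; 0 ≥ 1 — FAILS  ← closest negative counterexample to 0

Answer: x = -1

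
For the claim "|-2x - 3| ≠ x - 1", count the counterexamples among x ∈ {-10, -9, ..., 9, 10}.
Over all integers in [-10, 10], LHS − RHS is always positive; it is smallest at x = -1, where it equals 3:
x = -1: LHS = |-2·(-1) - 3| = |-1| = 1, RHS = (-1) - 1 = -2; 1 ≠ -2 — holds
At the ends of the range:
x = -10: LHS = |-2·(-10) - 3| = |17| = 17, RHS = (-10) - 1 = -11; 17 ≠ -11 — holds
x = 10: LHS = |-2·10 - 3| = |-23| = 23, RHS = 10 - 1 = 9; 23 ≠ 9 — holds
Hence LHS − RHS is never 0, i.e. the two sides are never equal, so the relation holds for every integer in [-10, 10].

No counterexample appears in that range.

Answer: 0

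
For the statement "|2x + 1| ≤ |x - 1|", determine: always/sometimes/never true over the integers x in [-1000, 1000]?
Holds at x = 0: LHS = |2·0 + 1| = |1| = 1, RHS = |0 - 1| = |-1| = 1; 1 ≤ 1 — holds
Fails at x = 1: LHS = |2·1 + 1| = |3| = 3, RHS = |1 - 1| = |0| = 0; 3 ≤ 0 — FAILS
It is satisfied by some integers in the range but not all.

Answer: Sometimes true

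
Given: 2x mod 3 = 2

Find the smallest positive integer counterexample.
Testing positive integers:
x = 1: LHS = (2·1) mod 3 = 2 mod 3 = 2; 2 = 2 — holds
x = 2: LHS = (2·2) mod 3 = 4 mod 3 = 1; 1 = 2 — FAILS  ← smallest positive counterexample

Answer: x = 2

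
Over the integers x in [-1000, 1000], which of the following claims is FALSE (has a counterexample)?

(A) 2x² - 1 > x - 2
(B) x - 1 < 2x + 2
(A) Over all integers in [-1000, 1000], LHS − RHS is smallest at x = 0, where it equals 1:
x = 0: LHS = 2·0² - 1 = -1, RHS = 0 - 2 = -2; -1 > -2 — holds
At the ends of the range:
x = -1000: LHS = 2·(-1000)² - 1 = 1999999, RHS = (-1000) - 2 = -1002; 1999999 > -1002 — holds
x = 1000: LHS = 2·1000² - 1 = 1999999, RHS = 1000 - 2 = 998; 1999999 > 998 — holds
Hence LHS − RHS is never zero or negative, i.e. LHS > RHS throughout, so the relation holds for every integer in [-1000, 1000].

(B) x = -3: LHS = (-3) - 1 = -4, RHS = 2·(-3) + 2 = -4; -4 < -4 — FAILS

Only (B) has a counterexample.

Answer: B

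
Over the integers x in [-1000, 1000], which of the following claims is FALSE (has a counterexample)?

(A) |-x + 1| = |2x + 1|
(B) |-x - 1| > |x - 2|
(A) x = 1: LHS = |-1 + 1| = |0| = 0, RHS = |2·1 + 1| = |3| = 3; 0 = 3 — FAILS
(B) x = 0: LHS = |-0 - 1| = |-1| = 1, RHS = |0 - 2| = |-2| = 2; 1 > 2 — FAILS

Answer: Both A and B are false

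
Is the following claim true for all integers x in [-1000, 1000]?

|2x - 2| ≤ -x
The claim fails at x = 0:
x = 0: LHS = |2·0 - 2| = |-2| = 2, RHS = -0 = 0; 2 ≤ 0 — FAILS

Because a single integer refutes it, the statement is false.

Answer: False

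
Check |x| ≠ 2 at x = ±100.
x = 100: LHS = |100| = 100; 100 ≠ 2 — holds
x = -100: LHS = |-100| = 100; 100 ≠ 2 — holds

Answer: Yes, holds for both x = 100 and x = -100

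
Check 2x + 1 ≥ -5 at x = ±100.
x = 100: LHS = 2·100 + 1 = 201; 201 ≥ -5 — holds
x = -100: LHS = 2·(-100) + 1 = -199; -199 ≥ -5 — FAILS

Answer: Partially: holds for x = 100, fails for x = -100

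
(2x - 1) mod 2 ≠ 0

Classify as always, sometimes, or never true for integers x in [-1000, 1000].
For a polynomial with integer coefficients, its value mod 2 depends only on x mod 2, so it suffices to check one representative of each residue class, x = 0, 1:
x = 0: LHS = (2·0 - 1) mod 2 = (-1) mod 2 = 1; 1 ≠ 0 — holds
x = 1: LHS = (2·1 - 1) mod 2 = 1 mod 2 = 1; 1 ≠ 0 — holds
The relation holds in every residue class, so the relation holds for every integer in [-1000, 1000].

No counterexample exists.

Answer: Always true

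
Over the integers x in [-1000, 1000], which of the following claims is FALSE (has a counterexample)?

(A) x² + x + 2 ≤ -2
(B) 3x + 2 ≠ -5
(A) x = 0: LHS = 0² + 0 + 2 = 2; 2 ≤ -2 — FAILS

(B) Track d = LHS − RHS over the integers in [-1000, 1000]. Equality would need d = 0, but d changes sign only between consecutive integers, jumping over 0:
x = -3: LHS = 3·(-3) + 2 = -7; -7 ≠ -5 — holds  (d = -2)
x = -2: LHS = 3·(-2) + 2 = -4; -4 ≠ -5 — holds  (d = 1)
Away from these crossings d keeps a constant sign, and checking every integer in [-1000, 1000] confirms d ≠ 0 throughout. Hence the two sides are never equal, so the relation holds for every integer in [-1000, 1000].

Only (A) has a counterexample.

Answer: A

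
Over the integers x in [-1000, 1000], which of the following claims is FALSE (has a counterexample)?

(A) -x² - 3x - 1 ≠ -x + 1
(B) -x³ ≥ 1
(A) Over all integers in [-1000, 1000], LHS − RHS is always negative; it is closest to 0 at x = -1, where it equals -1:
x = -1: LHS = -(-1)² - 3·(-1) - 1 = 1, RHS = -(-1) + 1 = 2; 1 ≠ 2 — holds
At the ends of the range:
x = -1000: LHS = -(-1000)² - 3·(-1000) - 1 = -997001, RHS = -(-1000) + 1 = 1001; -997001 ≠ 1001 — holds
x = 1000: LHS = -1000² - 3·1000 - 1 = -1003001, RHS = -1000 + 1 = -999; -1003001 ≠ -999 — holds
Hence LHS − RHS is never 0, i.e. the two sides are never equal, so the relation holds for every integer in [-1000, 1000].

(B) x = 0: LHS = -0³ = 0; 0 ≥ 1 — FAILS

Only (B) has a counterexample.

Answer: B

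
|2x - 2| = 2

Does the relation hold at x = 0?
x = 0: LHS = |2·0 - 2| = |-2| = 2; 2 = 2 — holds

The relation is satisfied at x = 0.

Answer: Yes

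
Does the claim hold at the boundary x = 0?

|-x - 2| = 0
x = 0: LHS = |-0 - 2| = |-2| = 2; 2 = 0 — FAILS

The relation fails at x = 0, so x = 0 is a counterexample.

Answer: No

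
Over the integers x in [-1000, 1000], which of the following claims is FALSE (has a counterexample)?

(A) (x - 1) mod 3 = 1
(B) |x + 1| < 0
(A) x = 0: LHS = (0 - 1) mod 3 = (-1) mod 3 = 2; 2 = 1 — FAILS
(B) x = 0: LHS = |0 + 1| = |1| = 1; 1 < 0 — FAILS

Answer: Both A and B are false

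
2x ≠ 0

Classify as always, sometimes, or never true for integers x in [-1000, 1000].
Holds at x = 1: LHS = 2·1 = 2; 2 ≠ 0 — holds
Fails at x = 0: LHS = 2·0 = 0; 0 ≠ 0 — FAILS
It is satisfied by some integers in the range but not all.

Answer: Sometimes true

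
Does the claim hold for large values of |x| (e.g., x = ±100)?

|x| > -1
x = 100: LHS = |100| = 100; 100 > -1 — holds
x = -100: LHS = |-100| = 100; 100 > -1 — holds

Answer: Yes, holds for both x = 100 and x = -100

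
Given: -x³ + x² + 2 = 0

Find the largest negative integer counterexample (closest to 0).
Testing negative integers from -1 downward:
x = -1: LHS = -(-1)³ + (-1)² + 2 = 4; 4 = 0 — FAILS  ← closest negative counterexample to 0

Answer: x = -1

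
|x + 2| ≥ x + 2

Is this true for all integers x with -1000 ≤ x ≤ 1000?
Over all integers in [-1000, 1000], LHS − RHS is smallest at x = 0, where it equals 0:
x = 0: LHS = |0 + 2| = |2| = 2, RHS = 0 + 2 = 2; 2 ≥ 2 — holds
At the ends of the range:
x = -1000: LHS = |(-1000) + 2| = |-998| = 998, RHS = (-1000) + 2 = -998; 998 ≥ -998 — holds
x = 1000: LHS = |1000 + 2| = |1002| = 1002, RHS = 1000 + 2 = 1002; 1002 ≥ 1002 — holds
Hence LHS − RHS is never negative, i.e. LHS ≥ RHS throughout, so the relation holds for every integer in [-1000, 1000].

No counterexample exists.

Answer: True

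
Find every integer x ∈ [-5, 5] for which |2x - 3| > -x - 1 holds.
Over all integers in [-5, 5], LHS − RHS is smallest at x = 1, where it equals 3:
x = 1: LHS = |2·1 - 3| = |-1| = 1, RHS = -1 - 1 = -2; 1 > -2 — holds
At the ends of the range:
x = -5: LHS = |2·(-5) - 3| = |-13| = 13, RHS = -(-5) - 1 = 4; 13 > 4 — holds
x = 5: LHS = |2·5 - 3| = |7| = 7, RHS = -5 - 1 = -6; 7 > -6 — holds
Hence LHS − RHS is never zero or negative, i.e. LHS > RHS throughout, so the relation holds for every integer in [-5, 5].

Answer: All integers in [-5, 5]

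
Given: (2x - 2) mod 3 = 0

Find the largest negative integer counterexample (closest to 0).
Testing negative integers from -1 downward:
x = -1: LHS = (2·(-1) - 2) mod 3 = (-4) mod 3 = 2; 2 = 0 — FAILS  ← closest negative counterexample to 0

Answer: x = -1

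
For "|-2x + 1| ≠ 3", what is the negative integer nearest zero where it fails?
Testing negative integers from -1 downward:
x = -1: LHS = |-2·(-1) + 1| = |3| = 3; 3 ≠ 3 — FAILS  ← closest negative counterexample to 0

Answer: x = -1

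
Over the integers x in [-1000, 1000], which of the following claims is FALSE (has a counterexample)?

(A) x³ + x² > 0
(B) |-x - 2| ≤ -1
(A) x = 0: LHS = 0³ + 0² = 0; 0 > 0 — FAILS
(B) x = 0: LHS = |-0 - 2| = |-2| = 2; 2 ≤ -1 — FAILS

Answer: Both A and B are false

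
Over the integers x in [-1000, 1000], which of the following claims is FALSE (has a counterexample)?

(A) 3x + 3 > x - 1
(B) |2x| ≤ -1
(A) x = -2: LHS = 3·(-2) + 3 = -3, RHS = (-2) - 1 = -3; -3 > -3 — FAILS
(B) x = 0: LHS = |2·0| = |0| = 0; 0 ≤ -1 — FAILS

Answer: Both A and B are false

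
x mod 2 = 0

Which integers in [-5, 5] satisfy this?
Holds for: {-4, -2, 0, 2, 4}
Fails for: {-5, -3, -1, 1, 3, 5}

Answer: {-4, -2, 0, 2, 4}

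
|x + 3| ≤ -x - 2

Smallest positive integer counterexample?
Testing positive integers:
x = 1: LHS = |1 + 3| = |4| = 4, RHS = -1 - 2 = -3; 4 ≤ -3 — FAILS  ← smallest positive counterexample

Answer: x = 1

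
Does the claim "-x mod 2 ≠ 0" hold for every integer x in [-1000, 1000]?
The claim fails at x = 0:
x = 0: LHS = (-0) mod 2 = 0 mod 2 = 0; 0 ≠ 0 — FAILS

Because a single integer refutes it, the statement is false.

Answer: False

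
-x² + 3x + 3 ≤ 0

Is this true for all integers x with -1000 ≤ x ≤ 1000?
The claim fails at x = 0:
x = 0: LHS = -0² + 3·0 + 3 = 3; 3 ≤ 0 — FAILS

Because a single integer refutes it, the statement is false.

Answer: False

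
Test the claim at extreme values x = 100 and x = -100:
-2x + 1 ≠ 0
x = 100: LHS = -2·100 + 1 = -199; -199 ≠ 0 — holds
x = -100: LHS = -2·(-100) + 1 = 201; 201 ≠ 0 — holds

Answer: Yes, holds for both x = 100 and x = -100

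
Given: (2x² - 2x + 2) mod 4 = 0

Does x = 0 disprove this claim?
Substitute x = 0 into the relation:
x = 0: LHS = (2·0² - 2·0 + 2) mod 4 = 2 mod 4 = 2; 2 = 0 — FAILS

Since the claim fails at x = 0, this value is a counterexample.

Answer: Yes, x = 0 is a counterexample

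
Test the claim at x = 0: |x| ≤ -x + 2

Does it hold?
x = 0: LHS = |0| = 0, RHS = -0 + 2 = 2; 0 ≤ 2 — holds

The relation is satisfied at x = 0.

Answer: Yes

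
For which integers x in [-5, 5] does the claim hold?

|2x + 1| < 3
Holds for: {-1, 0}
Fails for: {-5, -4, -3, -2, 1, 2, 3, 4, 5}

Answer: {-1, 0}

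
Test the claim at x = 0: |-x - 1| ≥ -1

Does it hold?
x = 0: LHS = |-0 - 1| = |-1| = 1; 1 ≥ -1 — holds

The relation is satisfied at x = 0.

Answer: Yes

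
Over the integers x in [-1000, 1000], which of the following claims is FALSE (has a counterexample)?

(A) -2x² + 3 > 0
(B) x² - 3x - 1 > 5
(A) x = 2: LHS = -2·2² + 3 = -5; -5 > 0 — FAILS
(B) x = 0: LHS = 0² - 3·0 - 1 = -1; -1 > 5 — FAILS

Answer: Both A and B are false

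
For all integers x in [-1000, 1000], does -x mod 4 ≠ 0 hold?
The claim fails at x = 0:
x = 0: LHS = (-0) mod 4 = 0 mod 4 = 0; 0 ≠ 0 — FAILS

Because a single integer refutes it, the statement is false.

Answer: False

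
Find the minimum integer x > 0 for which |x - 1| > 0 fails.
Testing positive integers:
x = 1: LHS = |1 - 1| = |0| = 0; 0 > 0 — FAILS  ← smallest positive counterexample

Answer: x = 1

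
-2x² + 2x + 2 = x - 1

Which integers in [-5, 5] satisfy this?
Holds for: {-1}
Fails for: {-5, -4, -3, -2, 0, 1, 2, 3, 4, 5}

Answer: {-1}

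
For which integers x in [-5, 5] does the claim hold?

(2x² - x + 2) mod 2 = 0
Holds for: {-4, -2, 0, 2, 4}
Fails for: {-5, -3, -1, 1, 3, 5}

Answer: {-4, -2, 0, 2, 4}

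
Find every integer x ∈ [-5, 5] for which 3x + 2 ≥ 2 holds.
Holds for: {0, 1, 2, 3, 4, 5}
Fails for: {-5, -4, -3, -2, -1}

Answer: {0, 1, 2, 3, 4, 5}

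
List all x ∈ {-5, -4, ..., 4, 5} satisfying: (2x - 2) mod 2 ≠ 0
For a polynomial with integer coefficients, its value mod 2 depends only on x mod 2, so it suffices to check one representative of each residue class, x = 0, 1:
x = 0: LHS = (2·0 - 2) mod 2 = (-2) mod 2 = 0; 0 ≠ 0 — FAILS
x = 1: LHS = (2·1 - 2) mod 2 = 0 mod 2 = 0; 0 ≠ 0 — FAILS
The relation fails in every residue class, so the claimed relation (≠) fails for every integer in [-5, 5].

Answer: None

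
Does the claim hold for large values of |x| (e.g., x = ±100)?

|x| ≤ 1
x = 100: LHS = |100| = 100; 100 ≤ 1 — FAILS
x = -100: LHS = |-100| = 100; 100 ≤ 1 — FAILS

Answer: No, fails for both x = 100 and x = -100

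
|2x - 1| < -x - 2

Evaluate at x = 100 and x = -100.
x = 100: LHS = |2·100 - 1| = |199| = 199, RHS = -100 - 2 = -102; 199 < -102 — FAILS
x = -100: LHS = |2·(-100) - 1| = |-201| = 201, RHS = -(-100) - 2 = 98; 201 < 98 — FAILS

Answer: No, fails for both x = 100 and x = -100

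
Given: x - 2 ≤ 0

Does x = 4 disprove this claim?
Substitute x = 4 into the relation:
x = 4: LHS = 4 - 2 = 2; 2 ≤ 0 — FAILS

Since the claim fails at x = 4, this value is a counterexample.

Answer: Yes, x = 4 is a counterexample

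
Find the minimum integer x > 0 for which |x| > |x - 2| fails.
Testing positive integers:
x = 1: LHS = |1| = 1, RHS = |1 - 2| = |-1| = 1; 1 > 1 — FAILS  ← smallest positive counterexample

Answer: x = 1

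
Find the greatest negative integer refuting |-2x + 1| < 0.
Testing negative integers from -1 downward:
x = -1: LHS = |-2·(-1) + 1| = |3| = 3; 3 < 0 — FAILS  ← closest negative counterexample to 0

Answer: x = -1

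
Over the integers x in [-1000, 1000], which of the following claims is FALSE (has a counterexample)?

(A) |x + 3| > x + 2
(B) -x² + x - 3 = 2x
(A) Over all integers in [-1000, 1000], LHS − RHS is smallest at x = 0, where it equals 1:
x = 0: LHS = |0 + 3| = |3| = 3, RHS = 0 + 2 = 2; 3 > 2 — holds
At the ends of the range:
x = -1000: LHS = |(-1000) + 3| = |-997| = 997, RHS = (-1000) + 2 = -998; 997 > -998 — holds
x = 1000: LHS = |1000 + 3| = |1003| = 1003, RHS = 1000 + 2 = 1002; 1003 > 1002 — holds
Hence LHS − RHS is never zero or negative, i.e. LHS > RHS throughout, so the relation holds for every integer in [-1000, 1000].

(B) x = 0: LHS = -0² + 0 - 3 = -3, RHS = 2·0 = 0; -3 = 0 — FAILS

Only (B) has a counterexample.

Answer: B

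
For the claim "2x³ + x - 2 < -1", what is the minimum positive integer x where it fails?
Testing positive integers:
x = 1: LHS = 2·1³ + 1 - 2 = 1; 1 < -1 — FAILS  ← smallest positive counterexample

Answer: x = 1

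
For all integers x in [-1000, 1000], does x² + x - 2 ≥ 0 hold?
The claim fails at x = 0:
x = 0: LHS = 0² + 0 - 2 = -2; -2 ≥ 0 — FAILS

Because a single integer refutes it, the statement is false.

Answer: False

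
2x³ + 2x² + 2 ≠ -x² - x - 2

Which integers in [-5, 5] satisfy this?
Track d = LHS − RHS over the integers in [-5, 5]. Equality would need d = 0, but d changes sign only between consecutive integers, jumping over 0:
x = -2: LHS = 2·(-2)³ + 2·(-2)² + 2 = -6, RHS = -(-2)² - (-2) - 2 = -4; -6 ≠ -4 — holds  (d = -2)
x = -1: LHS = 2·(-1)³ + 2·(-1)² + 2 = 2, RHS = -(-1)² - (-1) - 2 = -2; 2 ≠ -2 — holds  (d = 4)
Away from these crossings d keeps a constant sign, and checking every integer in [-5, 5] confirms d ≠ 0 throughout. Hence the two sides are never equal, so the relation holds for every integer in [-5, 5].

Answer: All integers in [-5, 5]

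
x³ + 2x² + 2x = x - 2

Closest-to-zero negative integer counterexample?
Testing negative integers from -1 downward:
x = -1: LHS = (-1)³ + 2·(-1)² + 2·(-1) = -1, RHS = (-1) - 2 = -3; -1 = -3 — FAILS  ← closest negative counterexample to 0

Answer: x = -1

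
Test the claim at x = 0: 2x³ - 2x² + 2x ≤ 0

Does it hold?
x = 0: LHS = 2·0³ - 2·0² + 2·0 = 0; 0 ≤ 0 — holds

The relation is satisfied at x = 0.

Answer: Yes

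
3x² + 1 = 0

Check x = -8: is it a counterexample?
Substitute x = -8 into the relation:
x = -8: LHS = 3·(-8)² + 1 = 193; 193 = 0 — FAILS

Since the claim fails at x = -8, this value is a counterexample.

Answer: Yes, x = -8 is a counterexample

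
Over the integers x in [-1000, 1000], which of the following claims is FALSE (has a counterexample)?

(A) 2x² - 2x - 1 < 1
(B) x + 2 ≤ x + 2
(A) x = -1: LHS = 2·(-1)² - 2·(-1) - 1 = 3; 3 < 1 — FAILS

(B) Over all integers in [-1000, 1000], LHS − RHS is largest at x = 0, where it equals 0:
x = 0: LHS = 0 + 2 = 2, RHS = 0 + 2 = 2; 2 ≤ 2 — holds
At the ends of the range:
x = -1000: LHS = (-1000) + 2 = -998, RHS = (-1000) + 2 = -998; -998 ≤ -998 — holds
x = 1000: LHS = 1000 + 2 = 1002, RHS = 1000 + 2 = 1002; 1002 ≤ 1002 — holds
Hence LHS − RHS is never positive, i.e. LHS ≤ RHS throughout, so the relation holds for every integer in [-1000, 1000].

Only (A) has a counterexample.

Answer: A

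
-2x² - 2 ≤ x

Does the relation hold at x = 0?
x = 0: LHS = -2·0² - 2 = -2; -2 ≤ 0 — holds

The relation is satisfied at x = 0.

Answer: Yes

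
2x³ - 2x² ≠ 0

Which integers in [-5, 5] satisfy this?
Holds for: {-5, -4, -3, -2, -1, 2, 3, 4, 5}
Fails for: {0, 1}

Answer: {-5, -4, -3, -2, -1, 2, 3, 4, 5}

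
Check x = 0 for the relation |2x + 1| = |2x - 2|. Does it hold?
x = 0: LHS = |2·0 + 1| = |1| = 1, RHS = |2·0 - 2| = |-2| = 2; 1 = 2 — FAILS

The relation fails at x = 0, so x = 0 is a counterexample.

Answer: No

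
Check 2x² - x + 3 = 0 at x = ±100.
x = 100: LHS = 2·100² - 100 + 3 = 19903; 19903 = 0 — FAILS
x = -100: LHS = 2·(-100)² - (-100) + 3 = 20103; 20103 = 0 — FAILS

Answer: No, fails for both x = 100 and x = -100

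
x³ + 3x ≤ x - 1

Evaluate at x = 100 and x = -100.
x = 100: LHS = 100³ + 3·100 = 1000300, RHS = 100 - 1 = 99; 1000300 ≤ 99 — FAILS
x = -100: LHS = (-100)³ + 3·(-100) = -1000300, RHS = (-100) - 1 = -101; -1000300 ≤ -101 — holds

Answer: Partially: fails for x = 100, holds for x = -100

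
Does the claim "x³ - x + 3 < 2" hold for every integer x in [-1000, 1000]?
The claim fails at x = 0:
x = 0: LHS = 0³ - 0 + 3 = 3; 3 < 2 — FAILS

Because a single integer refutes it, the statement is false.

Answer: False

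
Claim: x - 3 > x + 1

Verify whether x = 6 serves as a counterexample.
Substitute x = 6 into the relation:
x = 6: LHS = 6 - 3 = 3, RHS = 6 + 1 = 7; 3 > 7 — FAILS

Since the claim fails at x = 6, this value is a counterexample.

Answer: Yes, x = 6 is a counterexample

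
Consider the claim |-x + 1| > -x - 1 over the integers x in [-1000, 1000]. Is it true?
Over all integers in [-1000, 1000], LHS − RHS is smallest at x = 0, where it equals 2:
x = 0: LHS = |-0 + 1| = |1| = 1, RHS = -0 - 1 = -1; 1 > -1 — holds
At the ends of the range:
x = -1000: LHS = |-(-1000) + 1| = |1001| = 1001, RHS = -(-1000) - 1 = 999; 1001 > 999 — holds
x = 1000: LHS = |-1000 + 1| = |-999| = 999, RHS = -1000 - 1 = -1001; 999 > -1001 — holds
Hence LHS − RHS is never zero or negative, i.e. LHS > RHS throughout, so the relation holds for every integer in [-1000, 1000].

No counterexample exists.

Answer: True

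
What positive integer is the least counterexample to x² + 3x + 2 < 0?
Testing positive integers:
x = 1: LHS = 1² + 3·1 + 2 = 6; 6 < 0 — FAILS  ← smallest positive counterexample

Answer: x = 1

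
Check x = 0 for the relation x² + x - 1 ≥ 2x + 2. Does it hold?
x = 0: LHS = 0² + 0 - 1 = -1, RHS = 2·0 + 2 = 2; -1 ≥ 2 — FAILS

The relation fails at x = 0, so x = 0 is a counterexample.

Answer: No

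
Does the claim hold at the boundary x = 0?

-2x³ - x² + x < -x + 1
x = 0: LHS = -2·0³ - 0² + 0 = 0, RHS = -0 + 1 = 1; 0 < 1 — holds

The relation is satisfied at x = 0.

Answer: Yes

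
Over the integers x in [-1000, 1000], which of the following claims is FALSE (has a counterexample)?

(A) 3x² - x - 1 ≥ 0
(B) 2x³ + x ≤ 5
(A) x = 0: LHS = 3·0² - 0 - 1 = -1; -1 ≥ 0 — FAILS
(B) x = 2: LHS = 2·2³ + 2 = 18; 18 ≤ 5 — FAILS

Answer: Both A and B are false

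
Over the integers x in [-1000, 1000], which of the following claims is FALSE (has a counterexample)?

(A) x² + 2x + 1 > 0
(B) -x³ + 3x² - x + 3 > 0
(A) x = -1: LHS = (-1)² + 2·(-1) + 1 = 0; 0 > 0 — FAILS
(B) x = 3: LHS = -3³ + 3·3² - 3 + 3 = 0; 0 > 0 — FAILS

Answer: Both A and B are false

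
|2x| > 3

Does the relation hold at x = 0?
x = 0: LHS = |2·0| = |0| = 0; 0 > 3 — FAILS

The relation fails at x = 0, so x = 0 is a counterexample.

Answer: No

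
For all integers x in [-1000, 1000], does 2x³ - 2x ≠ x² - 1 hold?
The claim fails at x = 1:
x = 1: LHS = 2·1³ - 2·1 = 0, RHS = 1² - 1 = 0; 0 ≠ 0 — FAILS

Because a single integer refutes it, the statement is false.

Answer: False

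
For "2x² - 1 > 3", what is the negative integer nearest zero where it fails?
Testing negative integers from -1 downward:
x = -1: LHS = 2·(-1)² - 1 = 1; 1 > 3 — FAILS  ← closest negative counterexample to 0

Answer: x = -1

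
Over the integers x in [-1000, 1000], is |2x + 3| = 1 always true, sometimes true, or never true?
Holds at x = -1: LHS = |2·(-1) + 3| = |1| = 1; 1 = 1 — holds
Fails at x = 0: LHS = |2·0 + 3| = |3| = 3; 3 = 1 — FAILS
It is satisfied by some integers in the range but not all.

Answer: Sometimes true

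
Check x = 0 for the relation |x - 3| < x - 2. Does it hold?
x = 0: LHS = |0 - 3| = |-3| = 3, RHS = 0 - 2 = -2; 3 < -2 — FAILS

The relation fails at x = 0, so x = 0 is a counterexample.

Answer: No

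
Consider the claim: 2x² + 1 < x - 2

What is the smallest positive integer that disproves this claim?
Testing positive integers:
x = 1: LHS = 2·1² + 1 = 3, RHS = 1 - 2 = -1; 3 < -1 — FAILS  ← smallest positive counterexample

Answer: x = 1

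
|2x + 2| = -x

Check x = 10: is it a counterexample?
Substitute x = 10 into the relation:
x = 10: LHS = |2·10 + 2| = |22| = 22; 22 = -10 — FAILS

Since the claim fails at x = 10, this value is a counterexample.

Answer: Yes, x = 10 is a counterexample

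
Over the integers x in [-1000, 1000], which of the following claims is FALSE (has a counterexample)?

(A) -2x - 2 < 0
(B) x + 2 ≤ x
(A) x = -1: LHS = -2·(-1) - 2 = 0; 0 < 0 — FAILS
(B) x = 0: LHS = 0 + 2 = 2; 2 ≤ 0 — FAILS

Answer: Both A and B are false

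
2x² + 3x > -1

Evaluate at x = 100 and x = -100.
x = 100: LHS = 2·100² + 3·100 = 20300; 20300 > -1 — holds
x = -100: LHS = 2·(-100)² + 3·(-100) = 19700; 19700 > -1 — holds

Answer: Yes, holds for both x = 100 and x = -100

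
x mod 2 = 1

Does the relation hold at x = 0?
x = 0: LHS = 0 mod 2 = 0; 0 = 1 — FAILS

The relation fails at x = 0, so x = 0 is a counterexample.

Answer: No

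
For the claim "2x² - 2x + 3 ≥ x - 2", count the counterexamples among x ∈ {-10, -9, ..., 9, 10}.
Over all integers in [-10, 10], LHS − RHS is smallest at x = 1, where it equals 4:
x = 1: LHS = 2·1² - 2·1 + 3 = 3, RHS = 1 - 2 = -1; 3 ≥ -1 — holds
At the ends of the range:
x = -10: LHS = 2·(-10)² - 2·(-10) + 3 = 223, RHS = (-10) - 2 = -12; 223 ≥ -12 — holds
x = 10: LHS = 2·10² - 2·10 + 3 = 183, RHS = 10 - 2 = 8; 183 ≥ 8 — holds
Hence LHS − RHS is never negative, i.e. LHS ≥ RHS throughout, so the relation holds for every integer in [-10, 10].

No counterexample appears in that range.

Answer: 0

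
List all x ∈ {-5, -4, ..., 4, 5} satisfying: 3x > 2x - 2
Holds for: {-1, 0, 1, 2, 3, 4, 5}
Fails for: {-5, -4, -3, -2}

Answer: {-1, 0, 1, 2, 3, 4, 5}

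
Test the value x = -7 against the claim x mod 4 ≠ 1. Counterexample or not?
Substitute x = -7 into the relation:
x = -7: LHS = (-7) mod 4 = 1; 1 ≠ 1 — FAILS

Since the claim fails at x = -7, this value is a counterexample.

Answer: Yes, x = -7 is a counterexample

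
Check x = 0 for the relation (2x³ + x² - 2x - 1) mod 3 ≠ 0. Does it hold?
x = 0: LHS = (2·0³ + 0² - 2·0 - 1) mod 3 = (-1) mod 3 = 2; 2 ≠ 0 — holds

The relation is satisfied at x = 0.

Answer: Yes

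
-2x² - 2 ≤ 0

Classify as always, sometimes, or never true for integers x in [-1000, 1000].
Over all integers in [-1000, 1000], LHS − RHS is largest at x = 0, where it equals -2:
x = 0: LHS = -2·0² - 2 = -2; -2 ≤ 0 — holds
At the ends of the range:
x = -1000: LHS = -2·(-1000)² - 2 = -2000002; -2000002 ≤ 0 — holds
x = 1000: LHS = -2·1000² - 2 = -2000002; -2000002 ≤ 0 — holds
Hence LHS − RHS is never positive, i.e. LHS ≤ RHS throughout, so the relation holds for every integer in [-1000, 1000].

No counterexample exists.

Answer: Always true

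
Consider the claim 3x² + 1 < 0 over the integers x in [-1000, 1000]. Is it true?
The claim fails at x = 0:
x = 0: LHS = 3·0² + 1 = 1; 1 < 0 — FAILS

Because a single integer refutes it, the statement is false.

Answer: False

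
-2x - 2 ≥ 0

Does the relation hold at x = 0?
x = 0: LHS = -2·0 - 2 = -2; -2 ≥ 0 — FAILS

The relation fails at x = 0, so x = 0 is a counterexample.

Answer: No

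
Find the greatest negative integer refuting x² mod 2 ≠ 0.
Testing negative integers from -1 downward:
x = -1: LHS = ((-1)²) mod 2 = 1 mod 2 = 1; 1 ≠ 0 — holds
x = -2: LHS = ((-2)²) mod 2 = 4 mod 2 = 0; 0 ≠ 0 — FAILS  ← closest negative counterexample to 0

Answer: x = -2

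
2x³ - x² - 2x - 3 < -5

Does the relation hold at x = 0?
x = 0: LHS = 2·0³ - 0² - 2·0 - 3 = -3; -3 < -5 — FAILS

The relation fails at x = 0, so x = 0 is a counterexample.

Answer: No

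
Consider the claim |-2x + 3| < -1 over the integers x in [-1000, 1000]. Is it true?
The claim fails at x = 0:
x = 0: LHS = |-2·0 + 3| = |3| = 3; 3 < -1 — FAILS

Because a single integer refutes it, the statement is false.

Answer: False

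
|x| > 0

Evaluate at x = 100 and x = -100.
x = 100: LHS = |100| = 100; 100 > 0 — holds
x = -100: LHS = |-100| = 100; 100 > 0 — holds

Answer: Yes, holds for both x = 100 and x = -100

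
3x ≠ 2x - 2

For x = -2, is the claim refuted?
Substitute x = -2 into the relation:
x = -2: LHS = 3·(-2) = -6, RHS = 2·(-2) - 2 = -6; -6 ≠ -6 — FAILS

Since the claim fails at x = -2, this value is a counterexample.

Answer: Yes, x = -2 is a counterexample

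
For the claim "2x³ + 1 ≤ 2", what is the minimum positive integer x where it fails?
Testing positive integers:
x = 1: LHS = 2·1³ + 1 = 3; 3 ≤ 2 — FAILS  ← smallest positive counterexample

Answer: x = 1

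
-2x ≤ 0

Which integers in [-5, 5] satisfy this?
Holds for: {0, 1, 2, 3, 4, 5}
Fails for: {-5, -4, -3, -2, -1}

Answer: {0, 1, 2, 3, 4, 5}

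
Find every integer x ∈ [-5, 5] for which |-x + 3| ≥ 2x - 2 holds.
Holds for: {-5, -4, -3, -2, -1, 0, 1}
Fails for: {2, 3, 4, 5}

Answer: {-5, -4, -3, -2, -1, 0, 1}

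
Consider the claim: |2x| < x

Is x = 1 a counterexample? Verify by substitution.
Substitute x = 1 into the relation:
x = 1: LHS = |2·1| = |2| = 2; 2 < 1 — FAILS

Since the claim fails at x = 1, this value is a counterexample.

Answer: Yes, x = 1 is a counterexample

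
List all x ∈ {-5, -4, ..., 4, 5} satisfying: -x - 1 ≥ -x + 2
Over all integers in [-5, 5], LHS − RHS is largest at x = 0, where it equals -3:
x = 0: LHS = -0 - 1 = -1, RHS = -0 + 2 = 2; -1 ≥ 2 — FAILS
At the ends of the range:
x = -5: LHS = -(-5) - 1 = 4, RHS = -(-5) + 2 = 7; 4 ≥ 7 — FAILS
x = 5: LHS = -5 - 1 = -6, RHS = -5 + 2 = -3; -6 ≥ -3 — FAILS
Hence LHS − RHS is never zero or positive, i.e. LHS < RHS throughout, so the claimed relation (≥) fails for every integer in [-5, 5].

Answer: None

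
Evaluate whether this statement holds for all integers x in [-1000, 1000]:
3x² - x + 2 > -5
Over all integers in [-1000, 1000], LHS − RHS is smallest at x = 0, where it equals 7:
x = 0: LHS = 3·0² - 0 + 2 = 2; 2 > -5 — holds
At the ends of the range:
x = -1000: LHS = 3·(-1000)² - (-1000) + 2 = 3001002; 3001002 > -5 — holds
x = 1000: LHS = 3·1000² - 1000 + 2 = 2999002; 2999002 > -5 — holds
Hence LHS − RHS is never zero or negative, i.e. LHS > RHS throughout, so the relation holds for every integer in [-1000, 1000].

No counterexample exists.

Answer: True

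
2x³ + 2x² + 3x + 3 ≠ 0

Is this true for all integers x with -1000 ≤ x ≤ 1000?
The claim fails at x = -1:
x = -1: LHS = 2·(-1)³ + 2·(-1)² + 3·(-1) + 3 = 0; 0 ≠ 0 — FAILS

Because a single integer refutes it, the statement is false.

Answer: False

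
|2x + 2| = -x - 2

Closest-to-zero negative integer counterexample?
Testing negative integers from -1 downward:
x = -1: LHS = |2·(-1) + 2| = |0| = 0, RHS = -(-1) - 2 = -1; 0 = -1 — FAILS  ← closest negative counterexample to 0

Answer: x = -1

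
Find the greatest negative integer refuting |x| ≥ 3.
Testing negative integers from -1 downward:
x = -1: LHS = |-1| = 1; 1 ≥ 3 — FAILS  ← closest negative counterexample to 0

Answer: x = -1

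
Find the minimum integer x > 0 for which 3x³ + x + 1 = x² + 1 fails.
Testing positive integers:
x = 1: LHS = 3·1³ + 1 + 1 = 5, RHS = 1² + 1 = 2; 5 = 2 — FAILS  ← smallest positive counterexample

Answer: x = 1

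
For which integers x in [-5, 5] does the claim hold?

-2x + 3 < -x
Holds for: {4, 5}
Fails for: {-5, -4, -3, -2, -1, 0, 1, 2, 3}

Answer: {4, 5}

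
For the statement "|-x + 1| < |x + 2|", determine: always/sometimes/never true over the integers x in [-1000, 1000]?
Holds at x = 0: LHS = |-0 + 1| = |1| = 1, RHS = |0 + 2| = |2| = 2; 1 < 2 — holds
Fails at x = -1: LHS = |-(-1) + 1| = |2| = 2, RHS = |(-1) + 2| = |1| = 1; 2 < 1 — FAILS
It is satisfied by some integers in the range but not all.

Answer: Sometimes true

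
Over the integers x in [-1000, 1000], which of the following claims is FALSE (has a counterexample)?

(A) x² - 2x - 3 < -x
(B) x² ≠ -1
(A) x = -2: LHS = (-2)² - 2·(-2) - 3 = 5, RHS = -(-2) = 2; 5 < 2 — FAILS

(B) Over all integers in [-1000, 1000], LHS − RHS is always positive; it is smallest at x = 0, where it equals 1:
x = 0: LHS = 0² = 0; 0 ≠ -1 — holds
At the ends of the range:
x = -1000: LHS = (-1000)² = 1000000; 1000000 ≠ -1 — holds
x = 1000: LHS = 1000² = 1000000; 1000000 ≠ -1 — holds
Hence LHS − RHS is never 0, i.e. the two sides are never equal, so the relation holds for every integer in [-1000, 1000].

Only (A) has a counterexample.

Answer: A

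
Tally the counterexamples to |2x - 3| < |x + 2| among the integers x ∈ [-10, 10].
Counterexamples in [-10, 10]: {-10, -9, -8, -7, -6, -5, -4, -3, -2, -1, 0, 5, 6, 7, 8, 9, 10}.

Counting them gives 17 values.

Answer: 17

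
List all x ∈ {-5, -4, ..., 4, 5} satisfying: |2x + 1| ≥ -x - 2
Over all integers in [-5, 5], LHS − RHS is smallest at x = -1, where it equals 2:
x = -1: LHS = |2·(-1) + 1| = |-1| = 1, RHS = -(-1) - 2 = -1; 1 ≥ -1 — holds
At the ends of the range:
x = -5: LHS = |2·(-5) + 1| = |-9| = 9, RHS = -(-5) - 2 = 3; 9 ≥ 3 — holds
x = 5: LHS = |2·5 + 1| = |11| = 11, RHS = -5 - 2 = -7; 11 ≥ -7 — holds
Hence LHS − RHS is never negative, i.e. LHS ≥ RHS throughout, so the relation holds for every integer in [-5, 5].

Answer: All integers in [-5, 5]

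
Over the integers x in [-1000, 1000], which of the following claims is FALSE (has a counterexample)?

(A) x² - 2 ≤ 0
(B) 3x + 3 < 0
(A) x = 2: LHS = 2² - 2 = 2; 2 ≤ 0 — FAILS
(B) x = 0: LHS = 3·0 + 3 = 3; 3 < 0 — FAILS

Answer: Both A and B are false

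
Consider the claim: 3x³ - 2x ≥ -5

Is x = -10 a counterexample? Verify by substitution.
Substitute x = -10 into the relation:
x = -10: LHS = 3·(-10)³ - 2·(-10) = -2980; -2980 ≥ -5 — FAILS

Since the claim fails at x = -10, this value is a counterexample.

Answer: Yes, x = -10 is a counterexample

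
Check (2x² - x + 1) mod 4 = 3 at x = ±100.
x = 100: LHS = (2·100² - 100 + 1) mod 4 = 19901 mod 4 = 1; 1 = 3 — FAILS
x = -100: LHS = (2·(-100)² - (-100) + 1) mod 4 = 20101 mod 4 = 1; 1 = 3 — FAILS

Answer: No, fails for both x = 100 and x = -100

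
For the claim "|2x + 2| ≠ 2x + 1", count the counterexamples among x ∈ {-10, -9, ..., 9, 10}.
Over all integers in [-10, 10], LHS − RHS is always positive; it is smallest at x = 0, where it equals 1:
x = 0: LHS = |2·0 + 2| = |2| = 2, RHS = 2·0 + 1 = 1; 2 ≠ 1 — holds
At the ends of the range:
x = -10: LHS = |2·(-10) + 2| = |-18| = 18, RHS = 2·(-10) + 1 = -19; 18 ≠ -19 — holds
x = 10: LHS = |2·10 + 2| = |22| = 22, RHS = 2·10 + 1 = 21; 22 ≠ 21 — holds
Hence LHS − RHS is never 0, i.e. the two sides are never equal, so the relation holds for every integer in [-10, 10].

No counterexample appears in that range.

Answer: 0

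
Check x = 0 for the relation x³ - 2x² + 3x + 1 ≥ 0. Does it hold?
x = 0: LHS = 0³ - 2·0² + 3·0 + 1 = 1; 1 ≥ 0 — holds

The relation is satisfied at x = 0.

Answer: Yes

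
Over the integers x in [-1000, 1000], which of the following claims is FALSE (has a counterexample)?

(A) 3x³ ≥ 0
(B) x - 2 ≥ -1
(A) x = -1: LHS = 3·(-1)³ = -3; -3 ≥ 0 — FAILS
(B) x = 0: LHS = 0 - 2 = -2; -2 ≥ -1 — FAILS

Answer: Both A and B are false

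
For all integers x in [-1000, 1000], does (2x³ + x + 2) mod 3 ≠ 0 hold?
For a polynomial with integer coefficients, its value mod 3 depends only on x mod 3, so it suffices to check one representative of each residue class, x = 0, 1, 2:
x = 0: LHS = (2·0³ + 0 + 2) mod 3 = 2 mod 3 = 2; 2 ≠ 0 — holds
x = 1: LHS = (2·1³ + 1 + 2) mod 3 = 5 mod 3 = 2; 2 ≠ 0 — holds
x = 2: LHS = (2·2³ + 2 + 2) mod 3 = 20 mod 3 = 2; 2 ≠ 0 — holds
The relation holds in every residue class, so the relation holds for every integer in [-1000, 1000].

No counterexample exists.

Answer: True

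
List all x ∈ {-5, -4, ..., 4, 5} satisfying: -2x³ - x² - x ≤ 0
Holds for: {0, 1, 2, 3, 4, 5}
Fails for: {-5, -4, -3, -2, -1}

Answer: {0, 1, 2, 3, 4, 5}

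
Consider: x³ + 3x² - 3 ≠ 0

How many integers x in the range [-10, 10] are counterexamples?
Track d = LHS − RHS over the integers in [-10, 10]. Equality would need d = 0, but d changes sign only between consecutive integers, jumping over 0:
x = -3: LHS = (-3)³ + 3·(-3)² - 3 = -3; -3 ≠ 0 — holds  (d = -3)
x = -2: LHS = (-2)³ + 3·(-2)² - 3 = 1; 1 ≠ 0 — holds  (d = 1)
x = -2: LHS = (-2)³ + 3·(-2)² - 3 = 1; 1 ≠ 0 — holds  (d = 1)
x = -1: LHS = (-1)³ + 3·(-1)² - 3 = -1; -1 ≠ 0 — holds  (d = -1)
x = 0: LHS = 0³ + 3·0² - 3 = -3; -3 ≠ 0 — holds  (d = -3)
x = 1: LHS = 1³ + 3·1² - 3 = 1; 1 ≠ 0 — holds  (d = 1)
Away from these crossings d keeps a constant sign, and checking every integer in [-10, 10] confirms d ≠ 0 throughout. Hence the two sides are never equal, so the relation holds for every integer in [-10, 10].

No counterexample appears in that range.

Answer: 0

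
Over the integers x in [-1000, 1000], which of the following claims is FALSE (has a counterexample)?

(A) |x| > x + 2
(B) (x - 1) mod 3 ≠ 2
(A) x = 0: LHS = |0| = 0, RHS = 0 + 2 = 2; 0 > 2 — FAILS
(B) x = 0: LHS = (0 - 1) mod 3 = (-1) mod 3 = 2; 2 ≠ 2 — FAILS

Answer: Both A and B are false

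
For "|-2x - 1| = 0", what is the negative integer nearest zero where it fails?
Testing negative integers from -1 downward:
x = -1: LHS = |-2·(-1) - 1| = |1| = 1; 1 = 0 — FAILS  ← closest negative counterexample to 0

Answer: x = -1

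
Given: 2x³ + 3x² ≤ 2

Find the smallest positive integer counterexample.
Testing positive integers:
x = 1: LHS = 2·1³ + 3·1² = 5; 5 ≤ 2 — FAILS  ← smallest positive counterexample

Answer: x = 1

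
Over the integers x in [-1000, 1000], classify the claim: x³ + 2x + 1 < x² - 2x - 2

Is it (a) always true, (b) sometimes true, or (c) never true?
Holds at x = -1: LHS = (-1)³ + 2·(-1) + 1 = -2, RHS = (-1)² - 2·(-1) - 2 = 1; -2 < 1 — holds
Fails at x = 0: LHS = 0³ + 2·0 + 1 = 1, RHS = 0² - 2·0 - 2 = -2; 1 < -2 — FAILS
It is satisfied by some integers in the range but not all.

Answer: Sometimes true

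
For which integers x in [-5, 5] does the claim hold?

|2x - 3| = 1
Holds for: {1, 2}
Fails for: {-5, -4, -3, -2, -1, 0, 3, 4, 5}

Answer: {1, 2}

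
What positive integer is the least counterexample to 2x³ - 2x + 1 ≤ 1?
Testing positive integers:
x = 1: LHS = 2·1³ - 2·1 + 1 = 1; 1 ≤ 1 — holds
x = 2: LHS = 2·2³ - 2·2 + 1 = 13; 13 ≤ 1 — FAILS  ← smallest positive counterexample

Answer: x = 2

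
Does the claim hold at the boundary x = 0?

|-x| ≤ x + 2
x = 0: LHS = |-0| = |0| = 0, RHS = 0 + 2 = 2; 0 ≤ 2 — holds

The relation is satisfied at x = 0.

Answer: Yes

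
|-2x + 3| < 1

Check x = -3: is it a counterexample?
Substitute x = -3 into the relation:
x = -3: LHS = |-2·(-3) + 3| = |9| = 9; 9 < 1 — FAILS

Since the claim fails at x = -3, this value is a counterexample.

Answer: Yes, x = -3 is a counterexample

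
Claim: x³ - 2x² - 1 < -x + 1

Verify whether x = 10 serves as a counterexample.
Substitute x = 10 into the relation:
x = 10: LHS = 10³ - 2·10² - 1 = 799, RHS = -10 + 1 = -9; 799 < -9 — FAILS

Since the claim fails at x = 10, this value is a counterexample.

Answer: Yes, x = 10 is a counterexample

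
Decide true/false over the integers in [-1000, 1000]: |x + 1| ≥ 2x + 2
The claim fails at x = 0:
x = 0: LHS = |0 + 1| = |1| = 1, RHS = 2·0 + 2 = 2; 1 ≥ 2 — FAILS

Because a single integer refutes it, the statement is false.

Answer: False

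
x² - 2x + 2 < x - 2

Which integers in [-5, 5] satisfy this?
Over all integers in [-5, 5], LHS − RHS is smallest at x = 1, where it equals 2:
x = 1: LHS = 1² - 2·1 + 2 = 1, RHS = 1 - 2 = -1; 1 < -1 — FAILS
At the ends of the range:
x = -5: LHS = (-5)² - 2·(-5) + 2 = 37, RHS = (-5) - 2 = -7; 37 < -7 — FAILS
x = 5: LHS = 5² - 2·5 + 2 = 17, RHS = 5 - 2 = 3; 17 < 3 — FAILS
Hence LHS − RHS is never negative, i.e. LHS ≥ RHS throughout, so the claimed relation (<) fails for every integer in [-5, 5].

Answer: None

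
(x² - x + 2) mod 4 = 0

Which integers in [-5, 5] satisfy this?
Holds for: {-5, -2, -1, 2, 3}
Fails for: {-4, -3, 0, 1, 4, 5}

Answer: {-5, -2, -1, 2, 3}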